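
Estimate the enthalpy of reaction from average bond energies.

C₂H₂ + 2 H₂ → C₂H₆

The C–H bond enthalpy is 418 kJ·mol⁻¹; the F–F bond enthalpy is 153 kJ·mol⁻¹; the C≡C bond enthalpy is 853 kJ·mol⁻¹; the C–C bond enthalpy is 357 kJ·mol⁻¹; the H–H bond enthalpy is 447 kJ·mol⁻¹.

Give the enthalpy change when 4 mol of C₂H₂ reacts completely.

ΔH = −1128 kJ

Bonds broken (reactants):
  C≡C: 1 × 853 = 853
  C–H: 2 × 418 = 836
  H–H: 2 × 447 = 894
  Σ(broken) = 2583 kJ
Bonds formed (products):
  C–C: 1 × 357 = 357
  C–H: 6 × 418 = 2508
  Σ(formed) = 2865 kJ
ΔH = Σ(broken) − Σ(formed) = 2583 − 2865 = −282 kJ
For 4× the reaction as written: 4 × (−282) = −1128 kJ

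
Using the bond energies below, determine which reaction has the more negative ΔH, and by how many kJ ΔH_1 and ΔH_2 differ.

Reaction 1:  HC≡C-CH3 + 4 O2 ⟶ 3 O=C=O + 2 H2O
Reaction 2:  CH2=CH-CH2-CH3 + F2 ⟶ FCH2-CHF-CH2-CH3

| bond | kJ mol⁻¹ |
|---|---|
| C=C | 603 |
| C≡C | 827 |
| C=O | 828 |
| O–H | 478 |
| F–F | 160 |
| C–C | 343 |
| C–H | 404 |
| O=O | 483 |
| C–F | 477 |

Reaction 1:
  Bonds broken (reactants):
    C≡C: 1 × 827 = 827
    C–C: 1 × 343 = 343
    C–H: 4 × 404 = 1616
    O=O: 4 × 483 = 1932
    Σ(broken) = 4718 kJ
  Bonds formed (products):
    C=O: 6 × 828 = 4968
    O–H: 4 × 478 = 1912
    Σ(formed) = 6880 kJ
  ΔH_1 = 4718 − 6880 = −2162 kJ
Reaction 2:
  Bonds broken (reactants):
    C–C: 2 × 343 = 686
    C–H: 8 × 404 = 3232
    C=C: 1 × 603 = 603
    F–F: 1 × 160 = 160
    Σ(broken) = 4681 kJ
  Bonds formed (products):
    C–C: 3 × 343 = 1029
    C–F: 2 × 477 = 954
    C–H: 8 × 404 = 3232
    Σ(formed) = 5215 kJ
  ΔH_2 = 4681 − 5215 = −534 kJ
ΔH_1 − ΔH_2 = −1628 kJ, so reaction 1 has the more negative ΔH; |ΔH_1 − ΔH_2| = 1628 kJ.

Reaction 1, by 1628 kJ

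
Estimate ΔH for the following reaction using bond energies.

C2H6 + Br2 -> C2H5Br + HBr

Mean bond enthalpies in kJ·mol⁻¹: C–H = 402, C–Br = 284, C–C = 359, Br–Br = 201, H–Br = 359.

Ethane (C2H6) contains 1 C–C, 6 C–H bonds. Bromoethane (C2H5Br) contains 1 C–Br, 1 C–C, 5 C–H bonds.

ΔH ≈ −40 kJ

Bonds broken (reactants):
  Br–Br: 1 × 201 = 201
  C–C: 1 × 359 = 359
  C–H: 6 × 402 = 2412
  Σ(broken) = 2972 kJ
Bonds formed (products):
  C–Br: 1 × 284 = 284
  C–C: 1 × 359 = 359
  C–H: 5 × 402 = 2010
  H–Br: 1 × 359 = 359
  Σ(formed) = 3012 kJ
ΔH = Σ(broken) − Σ(formed) = 2972 − 3012 = −40 kJ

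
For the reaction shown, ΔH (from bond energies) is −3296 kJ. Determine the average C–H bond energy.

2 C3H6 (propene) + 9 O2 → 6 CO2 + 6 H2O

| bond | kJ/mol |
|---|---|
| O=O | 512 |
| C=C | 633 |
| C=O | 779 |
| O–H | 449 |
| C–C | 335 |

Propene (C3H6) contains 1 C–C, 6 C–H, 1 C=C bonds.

Let D be the C–H bond energy.
Σ(broken) = 2×335 + 12×D + 2×633 + 9×512 = 6544 + 12D
Σ(formed) = 12×779 + 12×449 = 14736
ΔH = Σ(broken) − Σ(formed) = (6544 + 12D) − (14736) = −8192 + 12D
Setting this equal to −3296 kJ gives 12D = 4896, so D = 408 kJ/mol.

D(C–H) ≈ 408 kJ/mol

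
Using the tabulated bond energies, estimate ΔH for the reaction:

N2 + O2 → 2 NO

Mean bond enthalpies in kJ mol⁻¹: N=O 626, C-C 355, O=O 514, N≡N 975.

Bonds broken (reactants):
  N≡N: 1 × 975 = 975
  O=O: 1 × 514 = 514
  Σ(broken) = 1489 kJ
Bonds formed (products):
  N=O: 2 × 626 = 1252
  Σ(formed) = 1252 kJ
ΔH = Σ(broken) − Σ(formed) = 1489 − 1252 = +237 kJ

ΔH ≈ +237 kJ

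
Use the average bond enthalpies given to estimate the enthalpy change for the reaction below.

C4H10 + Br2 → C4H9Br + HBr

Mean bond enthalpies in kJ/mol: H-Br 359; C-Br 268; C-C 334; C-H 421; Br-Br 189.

ΔH ≈ −17 kJ

Bonds broken (reactants):
  Br-Br: 1 × 189 = 189
  C-C: 3 × 334 = 1002
  C-H: 10 × 421 = 4210
  Σ(broken) = 5401 kJ
Bonds formed (products):
  C-Br: 1 × 268 = 268
  C-C: 3 × 334 = 1002
  C-H: 9 × 421 = 3789
  H-Br: 1 × 359 = 359
  Σ(formed) = 5418 kJ
ΔH = Σ(broken) − Σ(formed) = 5401 − 5418 = −17 kJ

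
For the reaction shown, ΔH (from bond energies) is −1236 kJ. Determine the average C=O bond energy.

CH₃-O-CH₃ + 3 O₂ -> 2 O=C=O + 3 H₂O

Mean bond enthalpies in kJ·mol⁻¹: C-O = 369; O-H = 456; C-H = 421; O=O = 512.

D(C=O) ≈ 825 kJ/mol

Let D be the C=O bond energy.
Σ(broken) = 6×421 + 2×369 + 3×512 = 4800
Σ(formed) = 4×D + 6×456 = 2736 + 4D
ΔH = Σ(broken) − Σ(formed) = (4800) − (2736 + 4D) = +2064 − 4D
Setting this equal to −1236 kJ gives 4D = 3300, so D = 825 kJ/mol.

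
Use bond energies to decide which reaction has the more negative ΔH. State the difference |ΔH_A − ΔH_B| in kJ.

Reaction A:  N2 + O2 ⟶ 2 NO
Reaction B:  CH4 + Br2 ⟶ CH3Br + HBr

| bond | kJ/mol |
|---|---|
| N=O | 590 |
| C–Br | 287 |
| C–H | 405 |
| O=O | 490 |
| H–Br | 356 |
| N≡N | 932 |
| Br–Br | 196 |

Reaction A:
  Bonds broken (reactants):
    N≡N: 1 × 932 = 932
    O=O: 1 × 490 = 490
    Σ(broken) = 1422 kJ
  Bonds formed (products):
    N=O: 2 × 590 = 1180
    Σ(formed) = 1180 kJ
  ΔH_A = 1422 − 1180 = +242 kJ
Reaction B:
  Bonds broken (reactants):
    Br–Br: 1 × 196 = 196
    C–H: 4 × 405 = 1620
    Σ(broken) = 1816 kJ
  Bonds formed (products):
    C–Br: 1 × 287 = 287
    C–H: 3 × 405 = 1215
    H–Br: 1 × 356 = 356
    Σ(formed) = 1858 kJ
  ΔH_B = 1816 − 1858 = −42 kJ
ΔH_A − ΔH_B = +284 kJ, so reaction B has the more negative ΔH; |ΔH_A − ΔH_B| = 284 kJ.

Reaction B, by 284 kJ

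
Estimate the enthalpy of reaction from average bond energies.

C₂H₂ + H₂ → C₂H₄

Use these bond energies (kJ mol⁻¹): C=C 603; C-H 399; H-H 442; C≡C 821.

ΔH ≈ −138 kJ

Bonds broken (reactants):
  C≡C: 1 × 821 = 821
  C-H: 2 × 399 = 798
  H-H: 1 × 442 = 442
  Σ(broken) = 2061 kJ
Bonds formed (products):
  C-H: 4 × 399 = 1596
  C=C: 1 × 603 = 603
  Σ(formed) = 2199 kJ
ΔH = Σ(broken) − Σ(formed) = 2061 − 2199 = −138 kJ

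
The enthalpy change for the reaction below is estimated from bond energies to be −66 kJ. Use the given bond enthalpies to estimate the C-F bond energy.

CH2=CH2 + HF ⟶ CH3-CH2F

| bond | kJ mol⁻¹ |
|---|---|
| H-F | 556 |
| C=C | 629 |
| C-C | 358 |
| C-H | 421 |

D(C-F) ≈ 472 kJ/mol

Let D be the C-F bond energy.
Σ(broken) = 4×421 + 1×629 + 1×556 = 2869
Σ(formed) = 1×358 + 1×D + 5×421 = 2463 + D
ΔH = Σ(broken) − Σ(formed) = (2869) − (2463 + D) = +406 − D
Setting this equal to −66 kJ gives D = 472 kJ/mol.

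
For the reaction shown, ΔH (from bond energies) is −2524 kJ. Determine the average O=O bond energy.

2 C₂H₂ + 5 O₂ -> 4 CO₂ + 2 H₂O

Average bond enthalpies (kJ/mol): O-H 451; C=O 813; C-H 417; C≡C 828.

D(O=O) ≈ 492 kJ/mol

Let D be the O=O bond energy.
Σ(broken) = 2×828 + 4×417 + 5×D = 3324 + 5D
Σ(formed) = 8×813 + 4×451 = 8308
ΔH = Σ(broken) − Σ(formed) = (3324 + 5D) − (8308) = −4984 + 5D
Setting this equal to −2524 kJ gives 5D = 2460, so D = 492 kJ/mol.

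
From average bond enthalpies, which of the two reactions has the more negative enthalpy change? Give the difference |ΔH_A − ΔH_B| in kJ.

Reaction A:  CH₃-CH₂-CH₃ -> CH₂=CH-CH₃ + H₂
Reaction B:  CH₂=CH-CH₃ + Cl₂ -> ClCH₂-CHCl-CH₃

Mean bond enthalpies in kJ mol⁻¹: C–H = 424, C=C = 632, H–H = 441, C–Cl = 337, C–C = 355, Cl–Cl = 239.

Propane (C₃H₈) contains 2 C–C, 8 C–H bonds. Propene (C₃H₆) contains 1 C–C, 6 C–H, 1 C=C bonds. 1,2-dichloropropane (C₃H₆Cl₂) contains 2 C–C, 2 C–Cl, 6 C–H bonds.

Reaction B, by 288 kJ

Reaction A:
  Bonds broken (reactants):
    C–C: 2 × 355 = 710
    C–H: 8 × 424 = 3392
    Σ(broken) = 4102 kJ
  Bonds formed (products):
    C–C: 1 × 355 = 355
    C–H: 6 × 424 = 2544
    C=C: 1 × 632 = 632
    H–H: 1 × 441 = 441
    Σ(formed) = 3972 kJ
  ΔH_A = 4102 − 3972 = +130 kJ
Reaction B:
  Bonds broken (reactants):
    C–C: 1 × 355 = 355
    C–H: 6 × 424 = 2544
    C=C: 1 × 632 = 632
    Cl–Cl: 1 × 239 = 239
    Σ(broken) = 3770 kJ
  Bonds formed (products):
    C–C: 2 × 355 = 710
    C–Cl: 2 × 337 = 674
    C–H: 6 × 424 = 2544
    Σ(formed) = 3928 kJ
  ΔH_B = 3770 − 3928 = −158 kJ
ΔH_A − ΔH_B = +288 kJ, so reaction B has the more negative ΔH; |ΔH_A − ΔH_B| = 288 kJ.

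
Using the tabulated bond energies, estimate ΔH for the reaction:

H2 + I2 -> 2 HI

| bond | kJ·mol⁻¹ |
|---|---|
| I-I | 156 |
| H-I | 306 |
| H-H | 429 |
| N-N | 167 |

Bonds broken (reactants):
  H-H: 1 × 429 = 429
  I-I: 1 × 156 = 156
  Σ(broken) = 585 kJ
Bonds formed (products):
  H-I: 2 × 306 = 612
  Σ(formed) = 612 kJ
ΔH = Σ(broken) − Σ(formed) = 585 − 612 = −27 kJ

ΔH ≈ −27 kJ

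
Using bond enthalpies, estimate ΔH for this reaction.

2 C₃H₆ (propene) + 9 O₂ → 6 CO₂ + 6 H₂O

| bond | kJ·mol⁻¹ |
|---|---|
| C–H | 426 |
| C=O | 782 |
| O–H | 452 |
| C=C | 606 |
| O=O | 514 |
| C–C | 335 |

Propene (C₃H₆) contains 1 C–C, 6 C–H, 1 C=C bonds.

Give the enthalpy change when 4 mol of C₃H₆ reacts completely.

ΔH = −6376 kJ

Bonds broken (reactants):
  C–C: 2 × 335 = 670
  C–H: 12 × 426 = 5112
  C=C: 2 × 606 = 1212
  O=O: 9 × 514 = 4626
  Σ(broken) = 11620 kJ
Bonds formed (products):
  C=O: 12 × 782 = 9384
  O–H: 12 × 452 = 5424
  Σ(formed) = 14808 kJ
ΔH = Σ(broken) − Σ(formed) = 11620 − 14808 = −3188 kJ
For 2× the reaction as written: 2 × (−3188) = −6376 kJ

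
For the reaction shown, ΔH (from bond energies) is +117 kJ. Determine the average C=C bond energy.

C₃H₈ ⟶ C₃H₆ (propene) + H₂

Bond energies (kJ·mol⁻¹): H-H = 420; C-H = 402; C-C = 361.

D(C=C) ≈ 628 kJ/mol

Let D be the C=C bond energy.
Σ(broken) = 2×361 + 8×402 = 3938
Σ(formed) = 1×361 + 6×402 + 1×D + 1×420 = 3193 + D
ΔH = Σ(broken) − Σ(formed) = (3938) − (3193 + D) = +745 − D
Setting this equal to +117 kJ gives D = 628 kJ/mol.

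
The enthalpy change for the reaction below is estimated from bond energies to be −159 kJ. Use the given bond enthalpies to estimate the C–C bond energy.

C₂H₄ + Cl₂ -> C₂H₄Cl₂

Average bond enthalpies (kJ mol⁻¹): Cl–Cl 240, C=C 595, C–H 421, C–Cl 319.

Let D be the C–C bond energy.
Σ(broken) = 4×421 + 1×595 + 1×240 = 2519
Σ(formed) = 1×D + 2×319 + 4×421 = 2322 + D
ΔH = Σ(broken) − Σ(formed) = (2519) − (2322 + D) = +197 − D
Setting this equal to −159 kJ gives D = 356 kJ/mol.

D(C–C) ≈ 356 kJ/mol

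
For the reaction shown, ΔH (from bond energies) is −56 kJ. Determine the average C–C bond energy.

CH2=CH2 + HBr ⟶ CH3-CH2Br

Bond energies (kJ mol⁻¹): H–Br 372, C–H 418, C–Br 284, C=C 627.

D(C–C) ≈ 353 kJ/mol

Let D be the C–C bond energy.
Σ(broken) = 4×418 + 1×627 + 1×372 = 2671
Σ(formed) = 1×284 + 1×D + 5×418 = 2374 + D
ΔH = Σ(broken) − Σ(formed) = (2671) − (2374 + D) = +297 − D
Setting this equal to −56 kJ gives D = 353 kJ/mol.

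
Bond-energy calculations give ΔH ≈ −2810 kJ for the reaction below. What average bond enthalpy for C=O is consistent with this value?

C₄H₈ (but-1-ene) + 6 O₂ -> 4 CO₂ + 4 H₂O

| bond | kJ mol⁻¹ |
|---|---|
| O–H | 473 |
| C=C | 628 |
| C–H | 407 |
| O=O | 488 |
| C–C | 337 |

D(C=O) ≈ 814 kJ/mol

Let D be the C=O bond energy.
Σ(broken) = 2×337 + 8×407 + 1×628 + 6×488 = 7486
Σ(formed) = 8×D + 8×473 = 3784 + 8D
ΔH = Σ(broken) − Σ(formed) = (7486) − (3784 + 8D) = +3702 − 8D
Setting this equal to −2810 kJ gives 8D = 6512, so D = 814 kJ/mol.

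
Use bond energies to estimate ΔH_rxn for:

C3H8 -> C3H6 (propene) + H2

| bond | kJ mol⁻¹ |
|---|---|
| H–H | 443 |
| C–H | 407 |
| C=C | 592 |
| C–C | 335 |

Bonds broken (reactants):
  C–C: 2 × 335 = 670
  C–H: 8 × 407 = 3256
  Σ(broken) = 3926 kJ
Bonds formed (products):
  C–C: 1 × 335 = 335
  C–H: 6 × 407 = 2442
  C=C: 1 × 592 = 592
  H–H: 1 × 443 = 443
  Σ(formed) = 3812 kJ
ΔH = Σ(broken) − Σ(formed) = 3926 − 3812 = +114 kJ

ΔH ≈ +114 kJ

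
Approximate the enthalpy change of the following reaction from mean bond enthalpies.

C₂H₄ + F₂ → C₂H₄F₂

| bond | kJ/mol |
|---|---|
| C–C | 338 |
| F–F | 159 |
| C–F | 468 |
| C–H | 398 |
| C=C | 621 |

ΔH ≈ −494 kJ

Bonds broken (reactants):
  C–H: 4 × 398 = 1592
  C=C: 1 × 621 = 621
  F–F: 1 × 159 = 159
  Σ(broken) = 2372 kJ
Bonds formed (products):
  C–C: 1 × 338 = 338
  C–F: 2 × 468 = 936
  C–H: 4 × 398 = 1592
  Σ(formed) = 2866 kJ
ΔH = Σ(broken) − Σ(formed) = 2372 − 2866 = −494 kJ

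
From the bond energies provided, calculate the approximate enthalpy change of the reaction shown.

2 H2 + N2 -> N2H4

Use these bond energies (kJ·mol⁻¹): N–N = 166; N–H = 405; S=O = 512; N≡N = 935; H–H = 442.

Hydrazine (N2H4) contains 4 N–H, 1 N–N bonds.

ΔH ≈ +33 kJ

Bonds broken (reactants):
  H–H: 2 × 442 = 884
  N≡N: 1 × 935 = 935
  Σ(broken) = 1819 kJ
Bonds formed (products):
  N–H: 4 × 405 = 1620
  N–N: 1 × 166 = 166
  Σ(formed) = 1786 kJ
ΔH = Σ(broken) − Σ(formed) = 1819 − 1786 = +33 kJ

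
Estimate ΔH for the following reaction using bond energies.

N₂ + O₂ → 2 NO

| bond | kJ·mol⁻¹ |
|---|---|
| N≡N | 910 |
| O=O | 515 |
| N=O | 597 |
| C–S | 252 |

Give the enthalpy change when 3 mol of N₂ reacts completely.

ΔH = +693 kJ

Bonds broken (reactants):
  N≡N: 1 × 910 = 910
  O=O: 1 × 515 = 515
  Σ(broken) = 1425 kJ
Bonds formed (products):
  N=O: 2 × 597 = 1194
  Σ(formed) = 1194 kJ
ΔH = Σ(broken) − Σ(formed) = 1425 − 1194 = +231 kJ
For 3× the reaction as written: 3 × (+231) = +693 kJ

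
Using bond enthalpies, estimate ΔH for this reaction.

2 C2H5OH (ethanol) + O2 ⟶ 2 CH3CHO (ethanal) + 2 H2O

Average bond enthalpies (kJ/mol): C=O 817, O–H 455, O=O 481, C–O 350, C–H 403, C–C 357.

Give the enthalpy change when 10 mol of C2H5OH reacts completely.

ΔH = −2785 kJ

Bonds broken (reactants):
  C–C: 2 × 357 = 714
  C–H: 10 × 403 = 4030
  C–O: 2 × 350 = 700
  O–H: 2 × 455 = 910
  O=O: 1 × 481 = 481
  Σ(broken) = 6835 kJ
Bonds formed (products):
  C–C: 2 × 357 = 714
  C–H: 8 × 403 = 3224
  C=O: 2 × 817 = 1634
  O–H: 4 × 455 = 1820
  Σ(formed) = 7392 kJ
ΔH = Σ(broken) − Σ(formed) = 6835 − 7392 = −557 kJ
For 5× the reaction as written: 5 × (−557) = −2785 kJ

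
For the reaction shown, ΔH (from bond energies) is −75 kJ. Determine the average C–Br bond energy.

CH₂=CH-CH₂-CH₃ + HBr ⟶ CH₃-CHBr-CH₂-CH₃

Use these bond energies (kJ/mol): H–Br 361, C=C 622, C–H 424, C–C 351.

Let D be the C–Br bond energy.
Σ(broken) = 2×351 + 8×424 + 1×622 + 1×361 = 5077
Σ(formed) = 1×D + 3×351 + 9×424 = 4869 + D
ΔH = Σ(broken) − Σ(formed) = (5077) − (4869 + D) = +208 − D
Setting this equal to −75 kJ gives D = 283 kJ/mol.

D(C–Br) ≈ 283 kJ/mol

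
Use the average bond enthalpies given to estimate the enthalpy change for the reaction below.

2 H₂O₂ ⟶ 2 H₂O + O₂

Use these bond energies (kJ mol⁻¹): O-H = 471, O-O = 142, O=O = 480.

Bonds broken (reactants):
  O-H: 4 × 471 = 1884
  O-O: 2 × 142 = 284
  Σ(broken) = 2168 kJ
Bonds formed (products):
  O-H: 4 × 471 = 1884
  O=O: 1 × 480 = 480
  Σ(formed) = 2364 kJ
ΔH = Σ(broken) − Σ(formed) = 2168 − 2364 = −196 kJ

ΔH ≈ −196 kJ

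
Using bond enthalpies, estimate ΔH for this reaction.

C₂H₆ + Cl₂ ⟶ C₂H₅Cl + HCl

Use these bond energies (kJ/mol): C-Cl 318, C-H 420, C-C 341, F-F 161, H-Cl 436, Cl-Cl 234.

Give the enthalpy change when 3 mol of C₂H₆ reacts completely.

Bonds broken (reactants):
  C-C: 1 × 341 = 341
  C-H: 6 × 420 = 2520
  Cl-Cl: 1 × 234 = 234
  Σ(broken) = 3095 kJ
Bonds formed (products):
  C-C: 1 × 341 = 341
  C-Cl: 1 × 318 = 318
  C-H: 5 × 420 = 2100
  H-Cl: 1 × 436 = 436
  Σ(formed) = 3195 kJ
ΔH = Σ(broken) − Σ(formed) = 3095 − 3195 = −100 kJ
For 3× the reaction as written: 3 × (−100) = −300 kJ

ΔH = −300 kJ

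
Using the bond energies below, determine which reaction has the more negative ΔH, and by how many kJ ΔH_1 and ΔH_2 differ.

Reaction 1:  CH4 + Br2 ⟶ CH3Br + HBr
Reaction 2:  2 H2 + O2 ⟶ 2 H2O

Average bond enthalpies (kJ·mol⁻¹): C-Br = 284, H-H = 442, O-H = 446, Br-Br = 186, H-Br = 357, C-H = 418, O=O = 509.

Reaction 2, by 354 kJ

Reaction 1:
  Bonds broken (reactants):
    Br-Br: 1 × 186 = 186
    C-H: 4 × 418 = 1672
    Σ(broken) = 1858 kJ
  Bonds formed (products):
    C-Br: 1 × 284 = 284
    C-H: 3 × 418 = 1254
    H-Br: 1 × 357 = 357
    Σ(formed) = 1895 kJ
  ΔH_1 = 1858 − 1895 = −37 kJ
Reaction 2:
  Bonds broken (reactants):
    H-H: 2 × 442 = 884
    O=O: 1 × 509 = 509
    Σ(broken) = 1393 kJ
  Bonds formed (products):
    O-H: 4 × 446 = 1784
    Σ(formed) = 1784 kJ
  ΔH_2 = 1393 − 1784 = −391 kJ
ΔH_1 − ΔH_2 = +354 kJ, so reaction 2 has the more negative ΔH; |ΔH_1 − ΔH_2| = 354 kJ.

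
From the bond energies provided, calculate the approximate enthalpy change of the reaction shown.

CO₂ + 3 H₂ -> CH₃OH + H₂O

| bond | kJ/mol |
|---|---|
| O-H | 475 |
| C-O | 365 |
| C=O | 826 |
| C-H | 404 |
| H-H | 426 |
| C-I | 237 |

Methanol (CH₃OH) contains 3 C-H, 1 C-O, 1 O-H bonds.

ΔH ≈ −72 kJ

Bonds broken (reactants):
  C=O: 2 × 826 = 1652
  H-H: 3 × 426 = 1278
  Σ(broken) = 2930 kJ
Bonds formed (products):
  C-H: 3 × 404 = 1212
  C-O: 1 × 365 = 365
  O-H: 3 × 475 = 1425
  Σ(formed) = 3002 kJ
ΔH = Σ(broken) − Σ(formed) = 2930 − 3002 = −72 kJ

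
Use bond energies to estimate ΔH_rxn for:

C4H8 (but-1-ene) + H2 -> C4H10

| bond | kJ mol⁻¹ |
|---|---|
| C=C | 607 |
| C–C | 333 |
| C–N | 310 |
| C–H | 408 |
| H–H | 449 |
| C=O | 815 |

ΔH ≈ −93 kJ

Bonds broken (reactants):
  C–C: 2 × 333 = 666
  C–H: 8 × 408 = 3264
  C=C: 1 × 607 = 607
  H–H: 1 × 449 = 449
  Σ(broken) = 4986 kJ
Bonds formed (products):
  C–C: 3 × 333 = 999
  C–H: 10 × 408 = 4080
  Σ(formed) = 5079 kJ
ΔH = Σ(broken) − Σ(formed) = 4986 − 5079 = −93 kJ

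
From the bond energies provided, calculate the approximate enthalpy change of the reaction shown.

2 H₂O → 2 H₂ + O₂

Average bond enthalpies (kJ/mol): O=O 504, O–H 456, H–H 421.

ΔH ≈ +478 kJ

Bonds broken (reactants):
  O–H: 4 × 456 = 1824
  Σ(broken) = 1824 kJ
Bonds formed (products):
  H–H: 2 × 421 = 842
  O=O: 1 × 504 = 504
  Σ(formed) = 1346 kJ
ΔH = Σ(broken) − Σ(formed) = 1824 − 1346 = +478 kJ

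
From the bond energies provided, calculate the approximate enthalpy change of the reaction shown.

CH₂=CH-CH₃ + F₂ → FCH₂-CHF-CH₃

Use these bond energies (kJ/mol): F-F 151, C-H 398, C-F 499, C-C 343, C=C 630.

ΔH ≈ −560 kJ

Bonds broken (reactants):
  C-C: 1 × 343 = 343
  C-H: 6 × 398 = 2388
  C=C: 1 × 630 = 630
  F-F: 1 × 151 = 151
  Σ(broken) = 3512 kJ
Bonds formed (products):
  C-C: 2 × 343 = 686
  C-F: 2 × 499 = 998
  C-H: 6 × 398 = 2388
  Σ(formed) = 4072 kJ
ΔH = Σ(broken) − Σ(formed) = 3512 − 4072 = −560 kJ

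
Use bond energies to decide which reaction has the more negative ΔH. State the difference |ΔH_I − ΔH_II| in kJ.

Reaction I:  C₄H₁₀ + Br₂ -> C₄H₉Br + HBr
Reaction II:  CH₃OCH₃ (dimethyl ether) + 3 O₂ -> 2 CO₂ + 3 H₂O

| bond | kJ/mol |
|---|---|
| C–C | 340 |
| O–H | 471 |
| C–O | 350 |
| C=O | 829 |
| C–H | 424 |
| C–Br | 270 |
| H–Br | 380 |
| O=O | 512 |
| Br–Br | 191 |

Reaction II, by 1327 kJ

Reaction I:
  Bonds broken (reactants):
    Br–Br: 1 × 191 = 191
    C–C: 3 × 340 = 1020
    C–H: 10 × 424 = 4240
    Σ(broken) = 5451 kJ
  Bonds formed (products):
    C–Br: 1 × 270 = 270
    C–C: 3 × 340 = 1020
    C–H: 9 × 424 = 3816
    H–Br: 1 × 380 = 380
    Σ(formed) = 5486 kJ
  ΔH_I = 5451 − 5486 = −35 kJ
Reaction II:
  Bonds broken (reactants):
    C–H: 6 × 424 = 2544
    C–O: 2 × 350 = 700
    O=O: 3 × 512 = 1536
    Σ(broken) = 4780 kJ
  Bonds formed (products):
    C=O: 4 × 829 = 3316
    O–H: 6 × 471 = 2826
    Σ(formed) = 6142 kJ
  ΔH_II = 4780 − 6142 = −1362 kJ
ΔH_I − ΔH_II = +1327 kJ, so reaction II has the more negative ΔH; |ΔH_I − ΔH_II| = 1327 kJ.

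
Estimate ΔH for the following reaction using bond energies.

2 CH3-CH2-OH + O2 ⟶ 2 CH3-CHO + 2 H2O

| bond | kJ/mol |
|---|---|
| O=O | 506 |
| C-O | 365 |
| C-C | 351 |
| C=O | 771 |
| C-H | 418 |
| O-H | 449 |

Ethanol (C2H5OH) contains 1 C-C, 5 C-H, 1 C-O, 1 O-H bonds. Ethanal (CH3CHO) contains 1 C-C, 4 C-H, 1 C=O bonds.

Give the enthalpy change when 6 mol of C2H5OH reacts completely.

ΔH = −1104 kJ

Bonds broken (reactants):
  C-C: 2 × 351 = 702
  C-H: 10 × 418 = 4180
  C-O: 2 × 365 = 730
  O-H: 2 × 449 = 898
  O=O: 1 × 506 = 506
  Σ(broken) = 7016 kJ
Bonds formed (products):
  C-C: 2 × 351 = 702
  C-H: 8 × 418 = 3344
  C=O: 2 × 771 = 1542
  O-H: 4 × 449 = 1796
  Σ(formed) = 7384 kJ
ΔH = Σ(broken) − Σ(formed) = 7016 − 7384 = −368 kJ
For 3× the reaction as written: 3 × (−368) = −1104 kJ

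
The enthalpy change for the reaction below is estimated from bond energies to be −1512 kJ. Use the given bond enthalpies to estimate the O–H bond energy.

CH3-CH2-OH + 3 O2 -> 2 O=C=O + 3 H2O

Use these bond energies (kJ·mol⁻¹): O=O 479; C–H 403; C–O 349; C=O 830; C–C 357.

Let D be the O–H bond energy.
Σ(broken) = 1×357 + 5×403 + 1×349 + 1×D + 3×479 = 4158 + D
Σ(formed) = 4×830 + 6×D = 3320 + 6D
ΔH = Σ(broken) − Σ(formed) = (4158 + D) − (3320 + 6D) = +838 − 5D
Setting this equal to −1512 kJ gives 5D = 2350, so D = 470 kJ/mol.

D(O–H) ≈ 470 kJ/mol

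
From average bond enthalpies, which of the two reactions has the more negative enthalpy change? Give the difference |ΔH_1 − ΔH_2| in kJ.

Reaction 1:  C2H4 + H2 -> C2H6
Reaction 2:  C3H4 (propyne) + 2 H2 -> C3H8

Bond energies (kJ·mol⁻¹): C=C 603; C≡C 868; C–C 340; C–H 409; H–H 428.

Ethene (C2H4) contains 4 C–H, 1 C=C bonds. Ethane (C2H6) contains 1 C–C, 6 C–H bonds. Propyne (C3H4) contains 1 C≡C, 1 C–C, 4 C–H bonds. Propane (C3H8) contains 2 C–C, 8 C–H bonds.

Reaction 1:
  Bonds broken (reactants):
    C–H: 4 × 409 = 1636
    C=C: 1 × 603 = 603
    H–H: 1 × 428 = 428
    Σ(broken) = 2667 kJ
  Bonds formed (products):
    C–C: 1 × 340 = 340
    C–H: 6 × 409 = 2454
    Σ(formed) = 2794 kJ
  ΔH_1 = 2667 − 2794 = −127 kJ
Reaction 2:
  Bonds broken (reactants):
    C≡C: 1 × 868 = 868
    C–C: 1 × 340 = 340
    C–H: 4 × 409 = 1636
    H–H: 2 × 428 = 856
    Σ(broken) = 3700 kJ
  Bonds formed (products):
    C–C: 2 × 340 = 680
    C–H: 8 × 409 = 3272
    Σ(formed) = 3952 kJ
  ΔH_2 = 3700 − 3952 = −252 kJ
ΔH_1 − ΔH_2 = +125 kJ, so reaction 2 has the more negative ΔH; |ΔH_1 − ΔH_2| = 125 kJ.

Reaction 2, by 125 kJ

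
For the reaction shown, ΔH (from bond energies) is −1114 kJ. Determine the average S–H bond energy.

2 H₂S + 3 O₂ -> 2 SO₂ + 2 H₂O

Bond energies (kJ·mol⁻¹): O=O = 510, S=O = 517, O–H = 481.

D(S–H) ≈ 337 kJ/mol

Let D be the S–H bond energy.
Σ(broken) = 3×510 + 4×D = 1530 + 4D
Σ(formed) = 4×481 + 4×517 = 3992
ΔH = Σ(broken) − Σ(formed) = (1530 + 4D) − (3992) = −2462 + 4D
Setting this equal to −1114 kJ gives 4D = 1348, so D = 337 kJ/mol.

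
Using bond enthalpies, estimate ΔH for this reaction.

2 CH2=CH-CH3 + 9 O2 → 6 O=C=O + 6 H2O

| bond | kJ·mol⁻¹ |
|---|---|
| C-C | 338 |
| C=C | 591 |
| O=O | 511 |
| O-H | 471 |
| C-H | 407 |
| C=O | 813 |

Bonds broken (reactants):
  C-C: 2 × 338 = 676
  C-H: 12 × 407 = 4884
  C=C: 2 × 591 = 1182
  O=O: 9 × 511 = 4599
  Σ(broken) = 11341 kJ
Bonds formed (products):
  C=O: 12 × 813 = 9756
  O-H: 12 × 471 = 5652
  Σ(formed) = 15408 kJ
ΔH = Σ(broken) − Σ(formed) = 11341 − 15408 = −4067 kJ

ΔH ≈ −4067 kJ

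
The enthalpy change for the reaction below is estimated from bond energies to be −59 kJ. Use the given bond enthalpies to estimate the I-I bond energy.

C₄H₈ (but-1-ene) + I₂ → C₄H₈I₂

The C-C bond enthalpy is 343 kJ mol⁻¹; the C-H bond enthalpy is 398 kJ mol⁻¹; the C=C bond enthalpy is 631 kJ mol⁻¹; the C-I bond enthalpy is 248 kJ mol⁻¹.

Let D be the I-I bond energy.
Σ(broken) = 2×343 + 8×398 + 1×631 + 1×D = 4501 + D
Σ(formed) = 3×343 + 8×398 + 2×248 = 4709
ΔH = Σ(broken) − Σ(formed) = (4501 + D) − (4709) = −208 + D
Setting this equal to −59 kJ gives D = 149 kJ/mol.

D(I-I) ≈ 149 kJ/mol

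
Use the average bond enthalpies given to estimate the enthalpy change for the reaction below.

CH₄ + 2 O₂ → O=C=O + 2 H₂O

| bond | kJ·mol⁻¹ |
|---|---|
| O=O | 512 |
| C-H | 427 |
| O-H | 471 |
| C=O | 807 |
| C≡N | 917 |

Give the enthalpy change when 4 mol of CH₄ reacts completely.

ΔH = −3064 kJ

Bonds broken (reactants):
  C-H: 4 × 427 = 1708
  O=O: 2 × 512 = 1024
  Σ(broken) = 2732 kJ
Bonds formed (products):
  C=O: 2 × 807 = 1614
  O-H: 4 × 471 = 1884
  Σ(formed) = 3498 kJ
ΔH = Σ(broken) − Σ(formed) = 2732 − 3498 = −766 kJ
For 4× the reaction as written: 4 × (−766) = −3064 kJ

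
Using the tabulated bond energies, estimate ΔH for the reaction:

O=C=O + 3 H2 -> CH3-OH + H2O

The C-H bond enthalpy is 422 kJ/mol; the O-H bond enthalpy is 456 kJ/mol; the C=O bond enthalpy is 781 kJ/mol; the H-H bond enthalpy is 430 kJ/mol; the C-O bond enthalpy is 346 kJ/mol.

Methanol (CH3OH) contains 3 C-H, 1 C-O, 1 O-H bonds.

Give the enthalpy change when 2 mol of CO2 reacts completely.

Bonds broken (reactants):
  C=O: 2 × 781 = 1562
  H-H: 3 × 430 = 1290
  Σ(broken) = 2852 kJ
Bonds formed (products):
  C-H: 3 × 422 = 1266
  C-O: 1 × 346 = 346
  O-H: 3 × 456 = 1368
  Σ(formed) = 2980 kJ
ΔH = Σ(broken) − Σ(formed) = 2852 − 2980 = −128 kJ
For 2× the reaction as written: 2 × (−128) = −256 kJ

ΔH = −256 kJ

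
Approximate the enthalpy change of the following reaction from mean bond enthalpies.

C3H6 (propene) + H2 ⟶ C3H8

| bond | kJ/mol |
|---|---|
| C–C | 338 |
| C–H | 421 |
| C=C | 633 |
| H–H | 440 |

Bonds broken (reactants):
  C–C: 1 × 338 = 338
  C–H: 6 × 421 = 2526
  C=C: 1 × 633 = 633
  H–H: 1 × 440 = 440
  Σ(broken) = 3937 kJ
Bonds formed (products):
  C–C: 2 × 338 = 676
  C–H: 8 × 421 = 3368
  Σ(formed) = 4044 kJ
ΔH = Σ(broken) − Σ(formed) = 3937 − 4044 = −107 kJ

ΔH ≈ −107 kJ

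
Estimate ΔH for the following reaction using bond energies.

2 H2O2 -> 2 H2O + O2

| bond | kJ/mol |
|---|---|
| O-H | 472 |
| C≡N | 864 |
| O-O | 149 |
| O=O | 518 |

ΔH ≈ −220 kJ

Bonds broken (reactants):
  O-H: 4 × 472 = 1888
  O-O: 2 × 149 = 298
  Σ(broken) = 2186 kJ
Bonds formed (products):
  O-H: 4 × 472 = 1888
  O=O: 1 × 518 = 518
  Σ(formed) = 2406 kJ
ΔH = Σ(broken) − Σ(formed) = 2186 − 2406 = −220 kJ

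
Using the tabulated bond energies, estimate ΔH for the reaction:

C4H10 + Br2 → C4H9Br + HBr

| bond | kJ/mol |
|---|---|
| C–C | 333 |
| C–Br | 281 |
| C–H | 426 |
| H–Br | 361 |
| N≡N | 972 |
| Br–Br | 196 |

Bonds broken (reactants):
  Br–Br: 1 × 196 = 196
  C–C: 3 × 333 = 999
  C–H: 10 × 426 = 4260
  Σ(broken) = 5455 kJ
Bonds formed (products):
  C–Br: 1 × 281 = 281
  C–C: 3 × 333 = 999
  C–H: 9 × 426 = 3834
  H–Br: 1 × 361 = 361
  Σ(formed) = 5475 kJ
ΔH = Σ(broken) − Σ(formed) = 5455 − 5475 = −20 kJ

ΔH ≈ −20 kJ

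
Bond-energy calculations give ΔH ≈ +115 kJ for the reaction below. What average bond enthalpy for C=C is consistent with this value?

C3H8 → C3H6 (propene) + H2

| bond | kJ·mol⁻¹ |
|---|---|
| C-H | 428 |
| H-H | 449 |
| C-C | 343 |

Let D be the C=C bond energy.
Σ(broken) = 2×343 + 8×428 = 4110
Σ(formed) = 1×343 + 6×428 + 1×D + 1×449 = 3360 + D
ΔH = Σ(broken) − Σ(formed) = (4110) − (3360 + D) = +750 − D
Setting this equal to +115 kJ gives D = 635 kJ/mol.

D(C=C) ≈ 635 kJ/mol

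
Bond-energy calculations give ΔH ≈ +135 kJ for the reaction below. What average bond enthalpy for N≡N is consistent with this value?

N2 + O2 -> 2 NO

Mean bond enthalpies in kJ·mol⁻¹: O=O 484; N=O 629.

D(N≡N) ≈ 909 kJ/mol

Let D be the N≡N bond energy.
Σ(broken) = 1×D + 1×484 = 484 + D
Σ(formed) = 2×629 = 1258
ΔH = Σ(broken) − Σ(formed) = (484 + D) − (1258) = −774 + D
Setting this equal to +135 kJ gives D = 909 kJ/mol.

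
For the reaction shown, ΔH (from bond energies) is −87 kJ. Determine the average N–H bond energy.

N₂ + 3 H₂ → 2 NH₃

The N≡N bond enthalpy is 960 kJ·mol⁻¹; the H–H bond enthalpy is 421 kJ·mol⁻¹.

Let D be the N–H bond energy.
Σ(broken) = 3×421 + 1×960 = 2223
Σ(formed) = 6×D = 6D
ΔH = Σ(broken) − Σ(formed) = (2223) − (6D) = +2223 − 6D
Setting this equal to −87 kJ gives 6D = 2310, so D = 385 kJ/mol.

D(N–H) ≈ 385 kJ/mol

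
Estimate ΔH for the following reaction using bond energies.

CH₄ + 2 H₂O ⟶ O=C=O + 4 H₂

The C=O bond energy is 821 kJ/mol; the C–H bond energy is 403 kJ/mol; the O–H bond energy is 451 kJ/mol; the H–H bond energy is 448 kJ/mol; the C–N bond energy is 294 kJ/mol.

ΔH ≈ −18 kJ

Bonds broken (reactants):
  C–H: 4 × 403 = 1612
  O–H: 4 × 451 = 1804
  Σ(broken) = 3416 kJ
Bonds formed (products):
  C=O: 2 × 821 = 1642
  H–H: 4 × 448 = 1792
  Σ(formed) = 3434 kJ
ΔH = Σ(broken) − Σ(formed) = 3416 − 3434 = −18 kJ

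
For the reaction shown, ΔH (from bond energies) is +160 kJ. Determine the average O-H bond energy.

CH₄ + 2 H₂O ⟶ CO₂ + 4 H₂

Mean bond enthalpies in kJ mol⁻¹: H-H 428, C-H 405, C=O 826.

Let D be the O-H bond energy.
Σ(broken) = 4×405 + 4×D = 1620 + 4D
Σ(formed) = 2×826 + 4×428 = 3364
ΔH = Σ(broken) − Σ(formed) = (1620 + 4D) − (3364) = −1744 + 4D
Setting this equal to +160 kJ gives 4D = 1904, so D = 476 kJ/mol.

D(O-H) ≈ 476 kJ/mol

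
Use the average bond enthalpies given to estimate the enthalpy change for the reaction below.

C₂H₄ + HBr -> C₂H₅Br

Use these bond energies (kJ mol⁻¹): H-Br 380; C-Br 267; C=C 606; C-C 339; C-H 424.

ΔH ≈ −44 kJ

Bonds broken (reactants):
  C-H: 4 × 424 = 1696
  C=C: 1 × 606 = 606
  H-Br: 1 × 380 = 380
  Σ(broken) = 2682 kJ
Bonds formed (products):
  C-Br: 1 × 267 = 267
  C-C: 1 × 339 = 339
  C-H: 5 × 424 = 2120
  Σ(formed) = 2726 kJ
ΔH = Σ(broken) − Σ(formed) = 2682 − 2726 = −44 kJ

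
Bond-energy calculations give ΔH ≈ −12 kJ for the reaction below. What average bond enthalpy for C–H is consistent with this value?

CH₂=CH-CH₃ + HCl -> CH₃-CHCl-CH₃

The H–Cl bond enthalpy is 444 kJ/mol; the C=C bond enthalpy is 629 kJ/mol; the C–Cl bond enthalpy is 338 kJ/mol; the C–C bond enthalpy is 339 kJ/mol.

D(C–H) ≈ 408 kJ/mol

Let D be the C–H bond energy.
Σ(broken) = 1×339 + 6×D + 1×629 + 1×444 = 1412 + 6D
Σ(formed) = 2×339 + 1×338 + 7×D = 1016 + 7D
ΔH = Σ(broken) − Σ(formed) = (1412 + 6D) − (1016 + 7D) = +396 − D
Setting this equal to −12 kJ gives D = 408 kJ/mol.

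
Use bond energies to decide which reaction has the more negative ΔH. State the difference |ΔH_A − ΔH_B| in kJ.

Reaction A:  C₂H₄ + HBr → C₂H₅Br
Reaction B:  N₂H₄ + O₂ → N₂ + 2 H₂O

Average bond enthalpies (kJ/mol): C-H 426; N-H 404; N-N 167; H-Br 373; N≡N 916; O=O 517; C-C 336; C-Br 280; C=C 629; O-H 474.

Reaction B, by 472 kJ

Reaction A:
  Bonds broken (reactants):
    C-H: 4 × 426 = 1704
    C=C: 1 × 629 = 629
    H-Br: 1 × 373 = 373
    Σ(broken) = 2706 kJ
  Bonds formed (products):
    C-Br: 1 × 280 = 280
    C-C: 1 × 336 = 336
    C-H: 5 × 426 = 2130
    Σ(formed) = 2746 kJ
  ΔH_A = 2706 − 2746 = −40 kJ
Reaction B:
  Bonds broken (reactants):
    N-H: 4 × 404 = 1616
    N-N: 1 × 167 = 167
    O=O: 1 × 517 = 517
    Σ(broken) = 2300 kJ
  Bonds formed (products):
    N≡N: 1 × 916 = 916
    O-H: 4 × 474 = 1896
    Σ(formed) = 2812 kJ
  ΔH_B = 2300 − 2812 = −512 kJ
ΔH_A − ΔH_B = +472 kJ, so reaction B has the more negative ΔH; |ΔH_A − ΔH_B| = 472 kJ.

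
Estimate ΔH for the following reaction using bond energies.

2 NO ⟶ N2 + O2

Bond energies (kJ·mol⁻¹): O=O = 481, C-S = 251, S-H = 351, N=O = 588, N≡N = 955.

ΔH ≈ −260 kJ

Bonds broken (reactants):
  N=O: 2 × 588 = 1176
  Σ(broken) = 1176 kJ
Bonds formed (products):
  N≡N: 1 × 955 = 955
  O=O: 1 × 481 = 481
  Σ(formed) = 1436 kJ
ΔH = Σ(broken) − Σ(formed) = 1176 − 1436 = −260 kJ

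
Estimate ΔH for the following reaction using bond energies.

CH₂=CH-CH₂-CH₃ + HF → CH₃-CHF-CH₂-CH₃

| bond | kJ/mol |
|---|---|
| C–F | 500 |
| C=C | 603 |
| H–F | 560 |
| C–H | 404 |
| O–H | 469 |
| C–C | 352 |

Bonds broken (reactants):
  C–C: 2 × 352 = 704
  C–H: 8 × 404 = 3232
  C=C: 1 × 603 = 603
  H–F: 1 × 560 = 560
  Σ(broken) = 5099 kJ
Bonds formed (products):
  C–C: 3 × 352 = 1056
  C–F: 1 × 500 = 500
  C–H: 9 × 404 = 3636
  Σ(formed) = 5192 kJ
ΔH = Σ(broken) − Σ(formed) = 5099 − 5192 = −93 kJ

ΔH ≈ −93 kJ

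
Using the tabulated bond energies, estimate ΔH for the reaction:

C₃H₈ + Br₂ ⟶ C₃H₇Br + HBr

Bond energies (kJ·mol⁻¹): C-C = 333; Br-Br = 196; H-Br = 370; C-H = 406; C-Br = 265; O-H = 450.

ΔH ≈ −33 kJ

Bonds broken (reactants):
  Br-Br: 1 × 196 = 196
  C-C: 2 × 333 = 666
  C-H: 8 × 406 = 3248
  Σ(broken) = 4110 kJ
Bonds formed (products):
  C-Br: 1 × 265 = 265
  C-C: 2 × 333 = 666
  C-H: 7 × 406 = 2842
  H-Br: 1 × 370 = 370
  Σ(formed) = 4143 kJ
ΔH = Σ(broken) − Σ(formed) = 4110 − 4143 = −33 kJ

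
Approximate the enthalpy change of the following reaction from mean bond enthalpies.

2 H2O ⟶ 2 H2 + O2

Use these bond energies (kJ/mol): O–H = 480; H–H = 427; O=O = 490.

Bonds broken (reactants):
  O–H: 4 × 480 = 1920
  Σ(broken) = 1920 kJ
Bonds formed (products):
  H–H: 2 × 427 = 854
  O=O: 1 × 490 = 490
  Σ(formed) = 1344 kJ
ΔH = Σ(broken) − Σ(formed) = 1920 − 1344 = +576 kJ

ΔH ≈ +576 kJ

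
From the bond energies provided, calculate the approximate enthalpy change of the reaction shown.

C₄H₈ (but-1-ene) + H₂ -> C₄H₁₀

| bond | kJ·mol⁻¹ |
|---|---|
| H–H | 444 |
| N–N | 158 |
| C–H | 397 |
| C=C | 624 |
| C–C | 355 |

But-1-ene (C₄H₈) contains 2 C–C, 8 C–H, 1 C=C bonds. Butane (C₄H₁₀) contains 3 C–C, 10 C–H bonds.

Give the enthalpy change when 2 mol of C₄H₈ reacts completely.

Bonds broken (reactants):
  C–C: 2 × 355 = 710
  C–H: 8 × 397 = 3176
  C=C: 1 × 624 = 624
  H–H: 1 × 444 = 444
  Σ(broken) = 4954 kJ
Bonds formed (products):
  C–C: 3 × 355 = 1065
  C–H: 10 × 397 = 3970
  Σ(formed) = 5035 kJ
ΔH = Σ(broken) − Σ(formed) = 4954 − 5035 = −81 kJ
For 2× the reaction as written: 2 × (−81) = −162 kJ

ΔH = −162 kJ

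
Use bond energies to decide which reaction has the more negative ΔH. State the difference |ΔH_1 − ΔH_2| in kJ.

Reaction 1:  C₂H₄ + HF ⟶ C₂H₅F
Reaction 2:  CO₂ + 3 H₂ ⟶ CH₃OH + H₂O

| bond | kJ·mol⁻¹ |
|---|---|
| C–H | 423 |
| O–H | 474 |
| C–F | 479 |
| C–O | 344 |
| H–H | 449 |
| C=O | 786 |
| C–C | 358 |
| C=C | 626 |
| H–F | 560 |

Reaction 1:
  Bonds broken (reactants):
    C–H: 4 × 423 = 1692
    C=C: 1 × 626 = 626
    H–F: 1 × 560 = 560
    Σ(broken) = 2878 kJ
  Bonds formed (products):
    C–C: 1 × 358 = 358
    C–F: 1 × 479 = 479
    C–H: 5 × 423 = 2115
    Σ(formed) = 2952 kJ
  ΔH_1 = 2878 − 2952 = −74 kJ
Reaction 2:
  Bonds broken (reactants):
    C=O: 2 × 786 = 1572
    H–H: 3 × 449 = 1347
    Σ(broken) = 2919 kJ
  Bonds formed (products):
    C–H: 3 × 423 = 1269
    C–O: 1 × 344 = 344
    O–H: 3 × 474 = 1422
    Σ(formed) = 3035 kJ
  ΔH_2 = 2919 − 3035 = −116 kJ
ΔH_1 − ΔH_2 = +42 kJ, so reaction 2 has the more negative ΔH; |ΔH_1 − ΔH_2| = 42 kJ.

Reaction 2, by 42 kJ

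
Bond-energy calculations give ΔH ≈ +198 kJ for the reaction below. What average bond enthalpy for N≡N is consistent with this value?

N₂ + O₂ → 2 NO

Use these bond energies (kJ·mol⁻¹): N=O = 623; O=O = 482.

Let D be the N≡N bond energy.
Σ(broken) = 1×D + 1×482 = 482 + D
Σ(formed) = 2×623 = 1246
ΔH = Σ(broken) − Σ(formed) = (482 + D) − (1246) = −764 + D
Setting this equal to +198 kJ gives D = 962 kJ/mol.

D(N≡N) ≈ 962 kJ/mol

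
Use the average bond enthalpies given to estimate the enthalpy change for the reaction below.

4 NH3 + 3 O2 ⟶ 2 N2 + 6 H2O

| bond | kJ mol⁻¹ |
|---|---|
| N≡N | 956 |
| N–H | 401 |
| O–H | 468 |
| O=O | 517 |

Bonds broken (reactants):
  N–H: 12 × 401 = 4812
  O=O: 3 × 517 = 1551
  Σ(broken) = 6363 kJ
Bonds formed (products):
  N≡N: 2 × 956 = 1912
  O–H: 12 × 468 = 5616
  Σ(formed) = 7528 kJ
ΔH = Σ(broken) − Σ(formed) = 6363 − 7528 = −1165 kJ

ΔH ≈ −1165 kJ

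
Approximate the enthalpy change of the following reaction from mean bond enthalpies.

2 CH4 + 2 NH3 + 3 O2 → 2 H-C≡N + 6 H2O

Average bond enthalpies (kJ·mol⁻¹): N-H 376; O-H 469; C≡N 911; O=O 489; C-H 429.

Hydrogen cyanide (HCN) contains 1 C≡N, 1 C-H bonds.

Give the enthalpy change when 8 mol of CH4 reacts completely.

Bonds broken (reactants):
  C-H: 8 × 429 = 3432
  N-H: 6 × 376 = 2256
  O=O: 3 × 489 = 1467
  Σ(broken) = 7155 kJ
Bonds formed (products):
  C≡N: 2 × 911 = 1822
  C-H: 2 × 429 = 858
  O-H: 12 × 469 = 5628
  Σ(formed) = 8308 kJ
ΔH = Σ(broken) − Σ(formed) = 7155 − 8308 = −1153 kJ
For 4× the reaction as written: 4 × (−1153) = −4612 kJ

ΔH = −4612 kJ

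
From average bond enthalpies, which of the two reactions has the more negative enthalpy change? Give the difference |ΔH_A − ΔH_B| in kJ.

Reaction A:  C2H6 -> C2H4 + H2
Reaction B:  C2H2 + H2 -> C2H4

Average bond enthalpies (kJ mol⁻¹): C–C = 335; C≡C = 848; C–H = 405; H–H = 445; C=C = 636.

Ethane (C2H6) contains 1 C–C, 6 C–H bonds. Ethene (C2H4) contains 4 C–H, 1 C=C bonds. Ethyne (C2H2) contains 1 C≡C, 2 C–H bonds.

Reaction B, by 217 kJ

Reaction A:
  Bonds broken (reactants):
    C–C: 1 × 335 = 335
    C–H: 6 × 405 = 2430
    Σ(broken) = 2765 kJ
  Bonds formed (products):
    C–H: 4 × 405 = 1620
    C=C: 1 × 636 = 636
    H–H: 1 × 445 = 445
    Σ(formed) = 2701 kJ
  ΔH_A = 2765 − 2701 = +64 kJ
Reaction B:
  Bonds broken (reactants):
    C≡C: 1 × 848 = 848
    C–H: 2 × 405 = 810
    H–H: 1 × 445 = 445
    Σ(broken) = 2103 kJ
  Bonds formed (products):
    C–H: 4 × 405 = 1620
    C=C: 1 × 636 = 636
    Σ(formed) = 2256 kJ
  ΔH_B = 2103 − 2256 = −153 kJ
ΔH_A − ΔH_B = +217 kJ, so reaction B has the more negative ΔH; |ΔH_A − ΔH_B| = 217 kJ.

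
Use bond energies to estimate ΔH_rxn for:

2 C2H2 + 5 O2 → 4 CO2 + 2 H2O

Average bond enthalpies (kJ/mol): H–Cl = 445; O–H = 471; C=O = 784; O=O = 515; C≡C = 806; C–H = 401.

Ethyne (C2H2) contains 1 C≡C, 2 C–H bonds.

Bonds broken (reactants):
  C≡C: 2 × 806 = 1612
  C–H: 4 × 401 = 1604
  O=O: 5 × 515 = 2575
  Σ(broken) = 5791 kJ
Bonds formed (products):
  C=O: 8 × 784 = 6272
  O–H: 4 × 471 = 1884
  Σ(formed) = 8156 kJ
ΔH = Σ(broken) − Σ(formed) = 5791 − 8156 = −2365 kJ

ΔH ≈ −2365 kJ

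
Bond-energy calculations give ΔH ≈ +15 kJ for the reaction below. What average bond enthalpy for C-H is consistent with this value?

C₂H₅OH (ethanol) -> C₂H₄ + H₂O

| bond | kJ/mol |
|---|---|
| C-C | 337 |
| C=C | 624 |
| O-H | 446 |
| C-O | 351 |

D(C-H) ≈ 397 kJ/mol

Let D be the C-H bond energy.
Σ(broken) = 1×337 + 5×D + 1×351 + 1×446 = 1134 + 5D
Σ(formed) = 4×D + 1×624 + 2×446 = 1516 + 4D
ΔH = Σ(broken) − Σ(formed) = (1134 + 5D) − (1516 + 4D) = −382 + D
Setting this equal to +15 kJ gives D = 397 kJ/mol.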